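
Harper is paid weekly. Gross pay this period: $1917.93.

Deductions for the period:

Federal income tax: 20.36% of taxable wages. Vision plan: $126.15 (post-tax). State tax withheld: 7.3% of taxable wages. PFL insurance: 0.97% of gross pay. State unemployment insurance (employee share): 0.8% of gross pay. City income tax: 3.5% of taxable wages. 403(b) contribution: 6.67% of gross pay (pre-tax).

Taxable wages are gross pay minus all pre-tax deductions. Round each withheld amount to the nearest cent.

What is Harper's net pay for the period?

403(b) contribution: $1917.93 × 0.0667 = $127.93
Taxable wages = $1917.93 − $127.93 = $1790.00
Federal income tax: $1790.00 × 0.2036 = $364.44
City income tax: $1790.00 × 0.035 = $62.65
State tax withheld: $1790.00 × 0.073 = $130.67
State unemployment insurance (employee share): $1917.93 × 0.008 = $15.34
PFL insurance: $1917.93 × 0.0097 = $18.60
Vision plan: $126.15
Total deductions = $127.93 + $364.44 + $62.65 + $130.67 + $15.34 + $18.60 + $126.15 = $845.78
Net pay = $1917.93 − $845.78 = $1072.15

$1072.15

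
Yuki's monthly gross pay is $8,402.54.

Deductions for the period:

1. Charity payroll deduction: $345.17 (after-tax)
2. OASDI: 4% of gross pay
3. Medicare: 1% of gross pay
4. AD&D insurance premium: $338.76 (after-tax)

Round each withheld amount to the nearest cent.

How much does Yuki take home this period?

OASDI: $8,402.54 × 0.04 = $336.10
Medicare: $8,402.54 × 0.01 = $84.03
Charity payroll deduction: $345.17
AD&D insurance premium: $338.76
Total deductions = $336.10 + $84.03 + $345.17 + $338.76 = $1,104.06
Net pay = $8,402.54 − $1,104.06 = $7,298.48

$7,298.48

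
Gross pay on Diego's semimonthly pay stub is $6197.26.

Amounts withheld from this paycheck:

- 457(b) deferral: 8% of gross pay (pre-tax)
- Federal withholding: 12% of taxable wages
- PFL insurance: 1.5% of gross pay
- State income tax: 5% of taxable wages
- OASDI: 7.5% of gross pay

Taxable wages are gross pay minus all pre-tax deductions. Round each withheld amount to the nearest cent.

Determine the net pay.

457(b) deferral: $6197.26 × 0.08 = $495.78
Taxable wages = $6197.26 − $495.78 = $5701.48
State income tax: $5701.48 × 0.05 = $285.07
Federal withholding: $5701.48 × 0.12 = $684.18
OASDI: $6197.26 × 0.075 = $464.79
PFL insurance: $6197.26 × 0.015 = $92.96
Total deductions = $495.78 + $285.07 + $684.18 + $464.79 + $92.96 = $2022.78
Net pay = $6197.26 − $2022.78 = $4174.48

$4174.48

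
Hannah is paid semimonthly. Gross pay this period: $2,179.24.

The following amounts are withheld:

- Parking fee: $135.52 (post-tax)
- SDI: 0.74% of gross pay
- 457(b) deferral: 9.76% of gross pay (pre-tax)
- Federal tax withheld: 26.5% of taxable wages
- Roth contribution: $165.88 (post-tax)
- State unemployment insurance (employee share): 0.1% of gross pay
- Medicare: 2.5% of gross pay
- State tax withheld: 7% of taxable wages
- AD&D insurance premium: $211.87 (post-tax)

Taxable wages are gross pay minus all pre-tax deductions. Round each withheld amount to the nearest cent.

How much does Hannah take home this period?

457(b) deferral: $2,179.24 × 0.0976 = $212.69
Taxable wages = $2,179.24 − $212.69 = $1,966.55
State tax withheld: $1,966.55 × 0.07 = $137.66
Federal tax withheld: $1,966.55 × 0.265 = $521.14
SDI: $2,179.24 × 0.0074 = $16.13
Medicare: $2,179.24 × 0.025 = $54.48
State unemployment insurance (employee share): $2,179.24 × 0.001 = $2.18
AD&D insurance premium: $211.87
Roth contribution: $165.88
Parking fee: $135.52
Total deductions = $212.69 + $137.66 + $521.14 + $16.13 + $54.48 + $2.18 + $211.87 + $165.88 + $135.52 = $1,457.55
Net pay = $2,179.24 − $1,457.55 = $721.69

$721.69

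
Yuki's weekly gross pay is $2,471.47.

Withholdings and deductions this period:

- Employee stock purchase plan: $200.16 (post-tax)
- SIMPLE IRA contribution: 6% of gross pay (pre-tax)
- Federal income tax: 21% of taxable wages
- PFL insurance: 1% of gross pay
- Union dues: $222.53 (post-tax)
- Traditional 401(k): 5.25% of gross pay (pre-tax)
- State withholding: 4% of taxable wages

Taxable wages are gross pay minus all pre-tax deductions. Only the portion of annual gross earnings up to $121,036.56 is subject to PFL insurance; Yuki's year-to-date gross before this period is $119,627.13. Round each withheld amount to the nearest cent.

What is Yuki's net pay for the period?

Traditional 401(k): $2,471.47 × 0.0525 = $129.75
SIMPLE IRA contribution: $2,471.47 × 0.06 = $148.29
Pre-tax total = $129.75 + $148.29 = $278.04
Taxable wages = $2,471.47 − $278.04 = $2,193.43
State withholding: $2,193.43 × 0.04 = $87.74
Federal income tax: $2,193.43 × 0.21 = $460.62
PFL insurance: only $121,036.56 − $119,627.13 = $1,409.43 of this check is subject → $1,409.43 × 0.01 = $14.09
Union dues: $222.53
Employee stock purchase plan: $200.16
Total deductions = $129.75 + $148.29 + $87.74 + $460.62 + $14.09 + $222.53 + $200.16 = $1,263.18
Net pay = $2,471.47 − $1,263.18 = $1,208.29

$1,208.29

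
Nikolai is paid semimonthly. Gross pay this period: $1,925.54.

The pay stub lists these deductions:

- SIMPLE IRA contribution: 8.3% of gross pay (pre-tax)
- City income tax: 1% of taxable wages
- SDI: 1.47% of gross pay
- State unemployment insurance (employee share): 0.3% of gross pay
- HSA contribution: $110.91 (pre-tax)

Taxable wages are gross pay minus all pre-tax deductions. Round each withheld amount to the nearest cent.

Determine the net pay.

$1,604.17

SIMPLE IRA contribution: $1,925.54 × 0.083 = $159.82
HSA contribution: $110.91
Pre-tax total = $159.82 + $110.91 = $270.73
Taxable wages = $1,925.54 − $270.73 = $1,654.81
City income tax: $1,654.81 × 0.01 = $16.55
SDI: $1,925.54 × 0.0147 = $28.31
State unemployment insurance (employee share): $1,925.54 × 0.003 = $5.78
Total deductions = $159.82 + $110.91 + $16.55 + $28.31 + $5.78 = $321.37
Net pay = $1,925.54 − $321.37 = $1,604.17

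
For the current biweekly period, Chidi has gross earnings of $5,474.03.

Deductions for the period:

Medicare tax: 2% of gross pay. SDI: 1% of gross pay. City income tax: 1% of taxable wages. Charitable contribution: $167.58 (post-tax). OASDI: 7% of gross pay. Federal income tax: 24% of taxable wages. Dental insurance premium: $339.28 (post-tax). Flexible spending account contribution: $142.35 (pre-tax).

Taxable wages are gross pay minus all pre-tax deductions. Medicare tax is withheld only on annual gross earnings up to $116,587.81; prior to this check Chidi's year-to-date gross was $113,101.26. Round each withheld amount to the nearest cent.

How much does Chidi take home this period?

$2,984.25

Flexible spending account contribution: $142.35
Taxable wages = $5,474.03 − $142.35 = $5,331.68
Federal income tax: $5,331.68 × 0.24 = $1,279.60
City income tax: $5,331.68 × 0.01 = $53.32
OASDI: $5,474.03 × 0.07 = $383.18
Medicare tax: only $116,587.81 − $113,101.26 = $3,486.55 of this check is subject → $3,486.55 × 0.02 = $69.73
SDI: $5,474.03 × 0.01 = $54.74
Charitable contribution: $167.58
Dental insurance premium: $339.28
Total deductions = $142.35 + $1,279.60 + $53.32 + $383.18 + $69.73 + $54.74 + $167.58 + $339.28 = $2,489.78
Net pay = $5,474.03 − $2,489.78 = $2,984.25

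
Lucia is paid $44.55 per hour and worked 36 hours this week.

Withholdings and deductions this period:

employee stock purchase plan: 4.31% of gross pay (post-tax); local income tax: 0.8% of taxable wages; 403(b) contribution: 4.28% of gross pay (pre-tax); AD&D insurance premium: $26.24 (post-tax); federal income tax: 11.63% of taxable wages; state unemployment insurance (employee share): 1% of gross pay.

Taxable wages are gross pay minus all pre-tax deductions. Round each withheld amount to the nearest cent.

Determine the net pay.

Gross pay: 36 × $44.55 = $1603.80
403(b) contribution: $1603.80 × 0.0428 = $68.64
Taxable wages = $1603.80 − $68.64 = $1535.16
Federal income tax: $1535.16 × 0.1163 = $178.54
Local income tax: $1535.16 × 0.008 = $12.28
State unemployment insurance (employee share): $1603.80 × 0.01 = $16.04
Employee stock purchase plan: $1603.80 × 0.0431 = $69.12
AD&D insurance premium: $26.24
Total deductions = $68.64 + $178.54 + $12.28 + $16.04 + $69.12 + $26.24 = $370.86
Net pay = $1603.80 − $370.86 = $1232.94

$1232.94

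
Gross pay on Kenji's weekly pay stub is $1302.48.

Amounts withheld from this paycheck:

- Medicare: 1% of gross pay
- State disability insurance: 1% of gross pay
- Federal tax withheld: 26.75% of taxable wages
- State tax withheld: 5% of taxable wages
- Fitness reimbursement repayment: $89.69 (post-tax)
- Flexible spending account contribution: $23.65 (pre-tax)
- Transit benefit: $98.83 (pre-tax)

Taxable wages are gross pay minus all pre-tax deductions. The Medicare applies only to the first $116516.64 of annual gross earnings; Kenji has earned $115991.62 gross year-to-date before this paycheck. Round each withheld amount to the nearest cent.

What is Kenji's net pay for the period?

Transit benefit: $98.83
Flexible spending account contribution: $23.65
Pre-tax total = $98.83 + $23.65 = $122.48
Taxable wages = $1302.48 − $122.48 = $1180.00
Federal tax withheld: $1180.00 × 0.2675 = $315.65
State tax withheld: $1180.00 × 0.05 = $59.00
Medicare: only $116516.64 − $115991.62 = $525.02 of this check is subject → $525.02 × 0.01 = $5.25
State disability insurance: $1302.48 × 0.01 = $13.02
Fitness reimbursement repayment: $89.69
Total deductions = $98.83 + $23.65 + $315.65 + $59.00 + $5.25 + $13.02 + $89.69 = $605.09
Net pay = $1302.48 − $605.09 = $697.39

$697.39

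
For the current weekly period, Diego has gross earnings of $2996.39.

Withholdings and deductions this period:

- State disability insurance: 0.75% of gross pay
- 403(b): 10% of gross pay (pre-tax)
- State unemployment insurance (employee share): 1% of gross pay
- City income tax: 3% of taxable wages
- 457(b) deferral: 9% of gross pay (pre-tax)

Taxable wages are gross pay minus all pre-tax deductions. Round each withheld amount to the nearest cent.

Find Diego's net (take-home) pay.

$2301.83

457(b) deferral: $2996.39 × 0.09 = $269.68
403(b): $2996.39 × 0.1 = $299.64
Pre-tax total = $269.68 + $299.64 = $569.32
Taxable wages = $2996.39 − $569.32 = $2427.07
City income tax: $2427.07 × 0.03 = $72.81
State disability insurance: $2996.39 × 0.0075 = $22.47
State unemployment insurance (employee share): $2996.39 × 0.01 = $29.96
Total deductions = $269.68 + $299.64 + $72.81 + $22.47 + $29.96 = $694.56
Net pay = $2996.39 − $694.56 = $2301.83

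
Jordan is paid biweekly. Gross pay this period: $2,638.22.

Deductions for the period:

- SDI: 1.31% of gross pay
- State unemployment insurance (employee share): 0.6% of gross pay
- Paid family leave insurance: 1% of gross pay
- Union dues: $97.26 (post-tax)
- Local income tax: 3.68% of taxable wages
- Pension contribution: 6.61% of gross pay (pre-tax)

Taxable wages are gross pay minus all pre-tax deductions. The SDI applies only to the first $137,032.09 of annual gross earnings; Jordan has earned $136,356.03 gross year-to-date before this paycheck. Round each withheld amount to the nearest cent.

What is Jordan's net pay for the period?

$2,224.83

Pension contribution: $2,638.22 × 0.0661 = $174.39
Taxable wages = $2,638.22 − $174.39 = $2,463.83
Local income tax: $2,463.83 × 0.0368 = $90.67
SDI: only $137,032.09 − $136,356.03 = $676.06 of this check is subject → $676.06 × 0.0131 = $8.86
State unemployment insurance (employee share): $2,638.22 × 0.006 = $15.83
Paid family leave insurance: $2,638.22 × 0.01 = $26.38
Union dues: $97.26
Total deductions = $174.39 + $90.67 + $8.86 + $15.83 + $26.38 + $97.26 = $413.39
Net pay = $2,638.22 − $413.39 = $2,224.83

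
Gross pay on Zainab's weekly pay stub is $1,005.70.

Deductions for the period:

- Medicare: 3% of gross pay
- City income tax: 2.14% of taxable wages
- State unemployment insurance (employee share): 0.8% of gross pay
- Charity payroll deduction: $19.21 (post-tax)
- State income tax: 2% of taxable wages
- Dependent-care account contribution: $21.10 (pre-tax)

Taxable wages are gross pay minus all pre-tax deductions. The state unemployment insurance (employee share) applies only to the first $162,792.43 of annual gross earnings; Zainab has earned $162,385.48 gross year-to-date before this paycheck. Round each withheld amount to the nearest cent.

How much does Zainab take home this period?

Dependent-care account contribution: $21.10
Taxable wages = $1,005.70 − $21.10 = $984.60
City income tax: $984.60 × 0.0214 = $21.07
State income tax: $984.60 × 0.02 = $19.69
Medicare: $1,005.70 × 0.03 = $30.17
State unemployment insurance (employee share): only $162,792.43 − $162,385.48 = $406.95 of this check is subject → $406.95 × 0.008 = $3.26
Charity payroll deduction: $19.21
Total deductions = $21.10 + $21.07 + $19.69 + $30.17 + $3.26 + $19.21 = $114.50
Net pay = $1,005.70 − $114.50 = $891.20

$891.20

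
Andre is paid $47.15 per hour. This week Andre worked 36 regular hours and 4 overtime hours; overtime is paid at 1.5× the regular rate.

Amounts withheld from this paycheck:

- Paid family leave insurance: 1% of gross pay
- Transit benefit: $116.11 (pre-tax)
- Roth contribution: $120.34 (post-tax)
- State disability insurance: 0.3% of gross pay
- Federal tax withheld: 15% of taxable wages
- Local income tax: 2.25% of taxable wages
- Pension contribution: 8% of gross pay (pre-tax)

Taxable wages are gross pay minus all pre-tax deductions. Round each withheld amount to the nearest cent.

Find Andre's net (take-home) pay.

$1,265.44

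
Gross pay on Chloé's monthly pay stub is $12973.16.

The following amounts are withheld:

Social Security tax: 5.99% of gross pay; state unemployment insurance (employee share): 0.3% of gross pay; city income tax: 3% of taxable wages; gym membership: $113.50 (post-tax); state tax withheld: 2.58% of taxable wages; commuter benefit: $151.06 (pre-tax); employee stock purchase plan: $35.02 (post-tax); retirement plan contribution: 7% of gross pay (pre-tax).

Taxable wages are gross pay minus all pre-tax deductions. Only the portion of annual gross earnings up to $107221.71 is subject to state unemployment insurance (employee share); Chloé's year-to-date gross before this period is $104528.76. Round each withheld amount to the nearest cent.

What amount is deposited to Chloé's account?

Retirement plan contribution: $12973.16 × 0.07 = $908.12
Commuter benefit: $151.06
Pre-tax total = $908.12 + $151.06 = $1059.18
Taxable wages = $12973.16 − $1059.18 = $11913.98
State tax withheld: $11913.98 × 0.0258 = $307.38
City income tax: $11913.98 × 0.03 = $357.42
Social Security tax: $12973.16 × 0.0599 = $777.09
State unemployment insurance (employee share): only $107221.71 − $104528.76 = $2692.95 of this check is subject → $2692.95 × 0.003 = $8.08
Gym membership: $113.50
Employee stock purchase plan: $35.02
Total deductions = $908.12 + $151.06 + $307.38 + $357.42 + $777.09 + $8.08 + $113.50 + $35.02 = $2657.67
Net pay = $12973.16 − $2657.67 = $10315.49

$10315.49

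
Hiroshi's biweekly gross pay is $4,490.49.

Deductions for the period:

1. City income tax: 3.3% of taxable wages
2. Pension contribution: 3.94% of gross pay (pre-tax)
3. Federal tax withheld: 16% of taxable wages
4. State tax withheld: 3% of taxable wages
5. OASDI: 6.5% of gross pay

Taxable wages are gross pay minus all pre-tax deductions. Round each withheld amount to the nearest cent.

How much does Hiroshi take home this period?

$3,059.75

Pension contribution: $4,490.49 × 0.0394 = $176.93
Taxable wages = $4,490.49 − $176.93 = $4,313.56
Federal tax withheld: $4,313.56 × 0.16 = $690.17
City income tax: $4,313.56 × 0.033 = $142.35
State tax withheld: $4,313.56 × 0.03 = $129.41
OASDI: $4,490.49 × 0.065 = $291.88
Total deductions = $176.93 + $690.17 + $142.35 + $129.41 + $291.88 = $1,430.74
Net pay = $4,490.49 − $1,430.74 = $3,059.75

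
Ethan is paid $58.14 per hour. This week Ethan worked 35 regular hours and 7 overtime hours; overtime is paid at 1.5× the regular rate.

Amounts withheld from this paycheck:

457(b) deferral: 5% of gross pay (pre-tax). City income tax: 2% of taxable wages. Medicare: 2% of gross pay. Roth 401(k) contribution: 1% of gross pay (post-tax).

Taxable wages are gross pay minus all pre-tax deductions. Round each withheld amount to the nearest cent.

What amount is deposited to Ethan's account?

$2383.48

Regular pay: 35 × $58.14 = $2034.90
Overtime pay: 7 × $58.14 × 1.5 = $610.47
Gross pay = $2034.90 + $610.47 = $2645.37
457(b) deferral: $2645.37 × 0.05 = $132.27
Taxable wages = $2645.37 − $132.27 = $2513.10
City income tax: $2513.10 × 0.02 = $50.26
Medicare: $2645.37 × 0.02 = $52.91
Roth 401(k) contribution: $2645.37 × 0.01 = $26.45
Total deductions = $132.27 + $50.26 + $52.91 + $26.45 = $261.89
Net pay = $2645.37 − $261.89 = $2383.48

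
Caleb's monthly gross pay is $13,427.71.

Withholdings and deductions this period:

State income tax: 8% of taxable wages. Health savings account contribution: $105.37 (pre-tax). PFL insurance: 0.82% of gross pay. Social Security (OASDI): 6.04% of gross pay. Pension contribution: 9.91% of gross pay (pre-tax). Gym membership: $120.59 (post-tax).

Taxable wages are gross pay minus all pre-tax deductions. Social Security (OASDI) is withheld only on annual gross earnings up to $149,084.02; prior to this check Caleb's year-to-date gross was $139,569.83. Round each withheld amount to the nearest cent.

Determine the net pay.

Pension contribution: $13,427.71 × 0.0991 = $1,330.69
Health savings account contribution: $105.37
Pre-tax total = $1,330.69 + $105.37 = $1,436.06
Taxable wages = $13,427.71 − $1,436.06 = $11,991.65
State income tax: $11,991.65 × 0.08 = $959.33
PFL insurance: $13,427.71 × 0.0082 = $110.11
Social Security (OASDI): only $149,084.02 − $139,569.83 = $9,514.19 of this check is subject → $9,514.19 × 0.0604 = $574.66
Gym membership: $120.59
Total deductions = $1,330.69 + $105.37 + $959.33 + $110.11 + $574.66 + $120.59 = $3,200.75
Net pay = $13,427.71 − $3,200.75 = $10,226.96

$10,226.96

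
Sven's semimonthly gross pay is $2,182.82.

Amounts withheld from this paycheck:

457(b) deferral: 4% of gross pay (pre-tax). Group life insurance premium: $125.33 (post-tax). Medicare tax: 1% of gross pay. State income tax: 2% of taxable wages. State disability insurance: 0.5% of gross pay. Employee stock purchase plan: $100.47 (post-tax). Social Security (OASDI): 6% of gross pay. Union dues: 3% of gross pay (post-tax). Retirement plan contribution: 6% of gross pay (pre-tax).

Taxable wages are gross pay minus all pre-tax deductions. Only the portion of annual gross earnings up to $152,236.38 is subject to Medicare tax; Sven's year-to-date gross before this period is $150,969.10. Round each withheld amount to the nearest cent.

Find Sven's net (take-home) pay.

$1,479.42

Retirement plan contribution: $2,182.82 × 0.06 = $130.97
457(b) deferral: $2,182.82 × 0.04 = $87.31
Pre-tax total = $130.97 + $87.31 = $218.28
Taxable wages = $2,182.82 − $218.28 = $1,964.54
State income tax: $1,964.54 × 0.02 = $39.29
Medicare tax: only $152,236.38 − $150,969.10 = $1,267.28 of this check is subject → $1,267.28 × 0.01 = $12.67
Social Security (OASDI): $2,182.82 × 0.06 = $130.97
State disability insurance: $2,182.82 × 0.005 = $10.91
Group life insurance premium: $125.33
Employee stock purchase plan: $100.47
Union dues: $2,182.82 × 0.03 = $65.48
Total deductions = $130.97 + $87.31 + $39.29 + $12.67 + $130.97 + $10.91 + $125.33 + $100.47 + $65.48 = $703.40
Net pay = $2,182.82 − $703.40 = $1,479.42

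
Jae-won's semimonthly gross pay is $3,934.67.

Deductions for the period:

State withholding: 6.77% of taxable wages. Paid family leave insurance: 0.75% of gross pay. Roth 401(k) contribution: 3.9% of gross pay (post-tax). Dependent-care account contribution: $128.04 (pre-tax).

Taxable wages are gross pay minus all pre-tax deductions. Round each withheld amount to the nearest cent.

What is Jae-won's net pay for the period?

Dependent-care account contribution: $128.04
Taxable wages = $3,934.67 − $128.04 = $3,806.63
State withholding: $3,806.63 × 0.0677 = $257.71
Paid family leave insurance: $3,934.67 × 0.0075 = $29.51
Roth 401(k) contribution: $3,934.67 × 0.039 = $153.45
Total deductions = $128.04 + $257.71 + $29.51 + $153.45 = $568.71
Net pay = $3,934.67 − $568.71 = $3,365.96

$3,365.96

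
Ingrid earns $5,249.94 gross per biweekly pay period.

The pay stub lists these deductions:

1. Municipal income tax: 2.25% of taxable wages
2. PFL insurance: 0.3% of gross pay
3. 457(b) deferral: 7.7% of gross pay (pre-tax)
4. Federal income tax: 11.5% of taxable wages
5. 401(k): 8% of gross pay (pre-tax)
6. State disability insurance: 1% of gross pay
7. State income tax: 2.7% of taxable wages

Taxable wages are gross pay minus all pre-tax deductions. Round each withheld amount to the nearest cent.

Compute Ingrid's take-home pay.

457(b) deferral: $5,249.94 × 0.077 = $404.25
401(k): $5,249.94 × 0.08 = $420.00
Pre-tax total = $404.25 + $420.00 = $824.25
Taxable wages = $5,249.94 − $824.25 = $4,425.69
Municipal income tax: $4,425.69 × 0.0225 = $99.58
State income tax: $4,425.69 × 0.027 = $119.49
Federal income tax: $4,425.69 × 0.115 = $508.95
PFL insurance: $5,249.94 × 0.003 = $15.75
State disability insurance: $5,249.94 × 0.01 = $52.50
Total deductions = $404.25 + $420.00 + $99.58 + $119.49 + $508.95 + $15.75 + $52.50 = $1,620.52
Net pay = $5,249.94 − $1,620.52 = $3,629.42

$3,629.42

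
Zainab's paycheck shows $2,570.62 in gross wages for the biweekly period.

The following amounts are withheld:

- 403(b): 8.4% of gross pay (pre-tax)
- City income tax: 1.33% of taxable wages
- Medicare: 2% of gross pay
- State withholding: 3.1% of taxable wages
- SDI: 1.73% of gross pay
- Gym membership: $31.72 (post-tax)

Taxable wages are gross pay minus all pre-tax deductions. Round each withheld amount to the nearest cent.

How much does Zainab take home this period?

403(b): $2,570.62 × 0.084 = $215.93
Taxable wages = $2,570.62 − $215.93 = $2,354.69
City income tax: $2,354.69 × 0.0133 = $31.32
State withholding: $2,354.69 × 0.031 = $73.00
SDI: $2,570.62 × 0.0173 = $44.47
Medicare: $2,570.62 × 0.02 = $51.41
Gym membership: $31.72
Total deductions = $215.93 + $31.32 + $73.00 + $44.47 + $51.41 + $31.72 = $447.85
Net pay = $2,570.62 − $447.85 = $2,122.77

$2,122.77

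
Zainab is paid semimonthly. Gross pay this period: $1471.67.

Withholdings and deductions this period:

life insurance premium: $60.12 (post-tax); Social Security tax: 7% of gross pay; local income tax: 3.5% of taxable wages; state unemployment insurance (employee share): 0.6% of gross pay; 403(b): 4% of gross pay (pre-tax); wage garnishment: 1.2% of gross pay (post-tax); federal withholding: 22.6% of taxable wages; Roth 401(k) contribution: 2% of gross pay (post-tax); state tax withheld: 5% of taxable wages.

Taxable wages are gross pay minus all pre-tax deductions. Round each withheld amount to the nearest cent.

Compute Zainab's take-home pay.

403(b): $1471.67 × 0.04 = $58.87
Taxable wages = $1471.67 − $58.87 = $1412.80
State tax withheld: $1412.80 × 0.05 = $70.64
Federal withholding: $1412.80 × 0.226 = $319.29
Local income tax: $1412.80 × 0.035 = $49.45
Social Security tax: $1471.67 × 0.07 = $103.02
State unemployment insurance (employee share): $1471.67 × 0.006 = $8.83
Wage garnishment: $1471.67 × 0.012 = $17.66
Life insurance premium: $60.12
Roth 401(k) contribution: $1471.67 × 0.02 = $29.43
Total deductions = $58.87 + $70.64 + $319.29 + $49.45 + $103.02 + $8.83 + $17.66 + $60.12 + $29.43 = $717.31
Net pay = $1471.67 − $717.31 = $754.36

$754.36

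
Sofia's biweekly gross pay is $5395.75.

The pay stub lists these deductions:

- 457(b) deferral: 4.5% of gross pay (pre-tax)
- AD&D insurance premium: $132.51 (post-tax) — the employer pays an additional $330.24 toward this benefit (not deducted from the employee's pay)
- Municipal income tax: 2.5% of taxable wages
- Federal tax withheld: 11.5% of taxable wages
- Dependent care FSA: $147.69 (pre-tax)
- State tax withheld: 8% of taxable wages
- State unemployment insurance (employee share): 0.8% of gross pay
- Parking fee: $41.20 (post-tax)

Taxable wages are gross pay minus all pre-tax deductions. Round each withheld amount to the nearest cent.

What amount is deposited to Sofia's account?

$3687.22

457(b) deferral: $5395.75 × 0.045 = $242.81
Dependent care FSA: $147.69
Pre-tax total = $242.81 + $147.69 = $390.50
Taxable wages = $5395.75 − $390.50 = $5005.25
Federal tax withheld: $5005.25 × 0.115 = $575.60
Municipal income tax: $5005.25 × 0.025 = $125.13
State tax withheld: $5005.25 × 0.08 = $400.42
State unemployment insurance (employee share): $5395.75 × 0.008 = $43.17
AD&D insurance premium: $132.51
Parking fee: $41.20
(Employer's $330.24 toward AD&D insurance premium is not withheld from the employee.)
Total deductions = $242.81 + $147.69 + $575.60 + $125.13 + $400.42 + $43.17 + $132.51 + $41.20 = $1708.53
Net pay = $5395.75 − $1708.53 = $3687.22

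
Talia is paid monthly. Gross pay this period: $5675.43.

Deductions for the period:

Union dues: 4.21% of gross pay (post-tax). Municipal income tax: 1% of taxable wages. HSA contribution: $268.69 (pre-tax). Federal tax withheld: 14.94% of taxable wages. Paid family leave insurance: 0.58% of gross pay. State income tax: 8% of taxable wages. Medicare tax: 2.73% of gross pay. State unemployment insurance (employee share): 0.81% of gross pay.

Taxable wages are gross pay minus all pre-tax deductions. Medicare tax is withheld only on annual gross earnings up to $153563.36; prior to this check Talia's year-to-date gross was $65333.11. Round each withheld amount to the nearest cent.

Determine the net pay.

HSA contribution: $268.69
Taxable wages = $5675.43 − $268.69 = $5406.74
Federal tax withheld: $5406.74 × 0.1494 = $807.77
Municipal income tax: $5406.74 × 0.01 = $54.07
State income tax: $5406.74 × 0.08 = $432.54
Medicare tax: cap not yet reached, full $5675.43 is subject → $5675.43 × 0.0273 = $154.94
Paid family leave insurance: $5675.43 × 0.0058 = $32.92
State unemployment insurance (employee share): $5675.43 × 0.0081 = $45.97
Union dues: $5675.43 × 0.0421 = $238.94
Total deductions = $268.69 + $807.77 + $54.07 + $432.54 + $154.94 + $32.92 + $45.97 + $238.94 = $2035.84
Net pay = $5675.43 − $2035.84 = $3639.59

$3639.59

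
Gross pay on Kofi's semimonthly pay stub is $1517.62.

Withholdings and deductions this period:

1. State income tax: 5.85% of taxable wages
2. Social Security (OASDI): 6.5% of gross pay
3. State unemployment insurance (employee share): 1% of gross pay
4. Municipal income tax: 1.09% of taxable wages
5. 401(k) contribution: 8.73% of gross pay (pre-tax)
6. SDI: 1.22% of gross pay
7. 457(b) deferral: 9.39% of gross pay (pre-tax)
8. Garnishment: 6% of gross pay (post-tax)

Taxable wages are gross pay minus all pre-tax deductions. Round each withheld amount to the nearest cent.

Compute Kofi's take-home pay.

$933.00

457(b) deferral: $1517.62 × 0.0939 = $142.50
401(k) contribution: $1517.62 × 0.0873 = $132.49
Pre-tax total = $142.50 + $132.49 = $274.99
Taxable wages = $1517.62 − $274.99 = $1242.63
Municipal income tax: $1242.63 × 0.0109 = $13.54
State income tax: $1242.63 × 0.0585 = $72.69
SDI: $1517.62 × 0.0122 = $18.51
Social Security (OASDI): $1517.62 × 0.065 = $98.65
State unemployment insurance (employee share): $1517.62 × 0.01 = $15.18
Garnishment: $1517.62 × 0.06 = $91.06
Total deductions = $142.50 + $132.49 + $13.54 + $72.69 + $18.51 + $98.65 + $15.18 + $91.06 = $584.62
Net pay = $1517.62 − $584.62 = $933.00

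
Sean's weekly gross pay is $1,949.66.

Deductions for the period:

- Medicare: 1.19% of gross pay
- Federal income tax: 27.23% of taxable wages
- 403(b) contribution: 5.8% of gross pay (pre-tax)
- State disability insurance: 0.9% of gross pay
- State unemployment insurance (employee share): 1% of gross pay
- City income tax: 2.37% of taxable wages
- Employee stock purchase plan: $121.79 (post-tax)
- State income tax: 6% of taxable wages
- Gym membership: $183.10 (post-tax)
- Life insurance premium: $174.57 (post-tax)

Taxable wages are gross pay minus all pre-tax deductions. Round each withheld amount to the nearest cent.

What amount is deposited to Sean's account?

$643.05

403(b) contribution: $1,949.66 × 0.058 = $113.08
Taxable wages = $1,949.66 − $113.08 = $1,836.58
Federal income tax: $1,836.58 × 0.2723 = $500.10
City income tax: $1,836.58 × 0.0237 = $43.53
State income tax: $1,836.58 × 0.06 = $110.19
State disability insurance: $1,949.66 × 0.009 = $17.55
Medicare: $1,949.66 × 0.0119 = $23.20
State unemployment insurance (employee share): $1,949.66 × 0.01 = $19.50
Gym membership: $183.10
Employee stock purchase plan: $121.79
Life insurance premium: $174.57
Total deductions = $113.08 + $500.10 + $43.53 + $110.19 + $17.55 + $23.20 + $19.50 + $183.10 + $121.79 + $174.57 = $1,306.61
Net pay = $1,949.66 − $1,306.61 = $643.05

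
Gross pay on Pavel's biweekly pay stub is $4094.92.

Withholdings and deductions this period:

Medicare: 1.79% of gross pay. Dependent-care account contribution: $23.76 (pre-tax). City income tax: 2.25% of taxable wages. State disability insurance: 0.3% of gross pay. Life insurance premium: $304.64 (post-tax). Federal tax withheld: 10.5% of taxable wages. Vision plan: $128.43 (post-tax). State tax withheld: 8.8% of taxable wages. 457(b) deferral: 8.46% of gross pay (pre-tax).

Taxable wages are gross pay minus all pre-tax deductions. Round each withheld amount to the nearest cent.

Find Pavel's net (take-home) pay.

Dependent-care account contribution: $23.76
457(b) deferral: $4094.92 × 0.0846 = $346.43
Pre-tax total = $23.76 + $346.43 = $370.19
Taxable wages = $4094.92 − $370.19 = $3724.73
State tax withheld: $3724.73 × 0.088 = $327.78
City income tax: $3724.73 × 0.0225 = $83.81
Federal tax withheld: $3724.73 × 0.105 = $391.10
Medicare: $4094.92 × 0.0179 = $73.30
State disability insurance: $4094.92 × 0.003 = $12.28
Vision plan: $128.43
Life insurance premium: $304.64
Total deductions = $23.76 + $346.43 + $327.78 + $83.81 + $391.10 + $73.30 + $12.28 + $128.43 + $304.64 = $1691.53
Net pay = $4094.92 − $1691.53 = $2403.39

$2403.39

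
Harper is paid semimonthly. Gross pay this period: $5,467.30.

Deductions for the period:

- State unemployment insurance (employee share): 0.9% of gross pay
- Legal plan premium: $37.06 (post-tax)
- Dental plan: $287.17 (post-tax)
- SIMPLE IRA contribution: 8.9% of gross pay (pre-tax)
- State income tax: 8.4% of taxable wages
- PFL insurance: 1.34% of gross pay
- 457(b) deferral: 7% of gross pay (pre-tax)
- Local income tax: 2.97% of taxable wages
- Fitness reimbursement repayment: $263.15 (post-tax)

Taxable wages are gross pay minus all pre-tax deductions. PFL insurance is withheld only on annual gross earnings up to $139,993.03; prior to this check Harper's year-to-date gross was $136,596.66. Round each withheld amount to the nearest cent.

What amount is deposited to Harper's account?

SIMPLE IRA contribution: $5,467.30 × 0.089 = $486.59
457(b) deferral: $5,467.30 × 0.07 = $382.71
Pre-tax total = $486.59 + $382.71 = $869.30
Taxable wages = $5,467.30 − $869.30 = $4,598.00
State income tax: $4,598.00 × 0.084 = $386.23
Local income tax: $4,598.00 × 0.0297 = $136.56
PFL insurance: only $139,993.03 − $136,596.66 = $3,396.37 of this check is subject → $3,396.37 × 0.0134 = $45.51
State unemployment insurance (employee share): $5,467.30 × 0.009 = $49.21
Legal plan premium: $37.06
Dental plan: $287.17
Fitness reimbursement repayment: $263.15
Total deductions = $486.59 + $382.71 + $386.23 + $136.56 + $45.51 + $49.21 + $37.06 + $287.17 + $263.15 = $2,074.19
Net pay = $5,467.30 − $2,074.19 = $3,393.11

$3,393.11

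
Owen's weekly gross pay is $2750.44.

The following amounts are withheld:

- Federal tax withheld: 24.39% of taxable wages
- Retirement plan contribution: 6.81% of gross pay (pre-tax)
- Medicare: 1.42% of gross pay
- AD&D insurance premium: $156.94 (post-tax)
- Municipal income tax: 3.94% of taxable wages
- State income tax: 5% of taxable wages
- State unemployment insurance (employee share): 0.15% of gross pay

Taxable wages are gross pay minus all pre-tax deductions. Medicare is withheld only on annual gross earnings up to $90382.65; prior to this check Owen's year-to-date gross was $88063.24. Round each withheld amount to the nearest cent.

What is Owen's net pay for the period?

$1514.83

Retirement plan contribution: $2750.44 × 0.0681 = $187.30
Taxable wages = $2750.44 − $187.30 = $2563.14
Federal tax withheld: $2563.14 × 0.2439 = $625.15
Municipal income tax: $2563.14 × 0.0394 = $100.99
State income tax: $2563.14 × 0.05 = $128.16
Medicare: only $90382.65 − $88063.24 = $2319.41 of this check is subject → $2319.41 × 0.0142 = $32.94
State unemployment insurance (employee share): $2750.44 × 0.0015 = $4.13
AD&D insurance premium: $156.94
Total deductions = $187.30 + $625.15 + $100.99 + $128.16 + $32.94 + $4.13 + $156.94 = $1235.61
Net pay = $2750.44 − $1235.61 = $1514.83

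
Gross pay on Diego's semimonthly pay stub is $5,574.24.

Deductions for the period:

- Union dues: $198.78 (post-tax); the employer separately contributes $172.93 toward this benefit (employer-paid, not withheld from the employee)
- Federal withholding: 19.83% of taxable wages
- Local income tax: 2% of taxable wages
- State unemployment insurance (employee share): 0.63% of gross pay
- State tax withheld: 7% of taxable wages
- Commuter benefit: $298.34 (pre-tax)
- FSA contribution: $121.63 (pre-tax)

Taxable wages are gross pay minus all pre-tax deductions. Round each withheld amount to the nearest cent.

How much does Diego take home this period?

$3,434.39

Commuter benefit: $298.34
FSA contribution: $121.63
Pre-tax total = $298.34 + $121.63 = $419.97
Taxable wages = $5,574.24 − $419.97 = $5,154.27
Federal withholding: $5,154.27 × 0.1983 = $1,022.09
State tax withheld: $5,154.27 × 0.07 = $360.80
Local income tax: $5,154.27 × 0.02 = $103.09
State unemployment insurance (employee share): $5,574.24 × 0.0063 = $35.12
Union dues: $198.78
(Employer's $172.93 toward union dues is not withheld from the employee.)
Total deductions = $298.34 + $121.63 + $1,022.09 + $360.80 + $103.09 + $35.12 + $198.78 = $2,139.85
Net pay = $5,574.24 − $2,139.85 = $3,434.39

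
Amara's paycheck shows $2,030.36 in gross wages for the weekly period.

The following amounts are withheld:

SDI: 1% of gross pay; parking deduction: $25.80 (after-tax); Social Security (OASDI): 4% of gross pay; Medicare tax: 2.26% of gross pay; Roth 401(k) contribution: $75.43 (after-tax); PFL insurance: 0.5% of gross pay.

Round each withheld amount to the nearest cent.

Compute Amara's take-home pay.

SDI: $2,030.36 × 0.01 = $20.30
PFL insurance: $2,030.36 × 0.005 = $10.15
Medicare tax: $2,030.36 × 0.0226 = $45.89
Social Security (OASDI): $2,030.36 × 0.04 = $81.21
Parking deduction: $25.80
Roth 401(k) contribution: $75.43
Total deductions = $20.30 + $10.15 + $45.89 + $81.21 + $25.80 + $75.43 = $258.78
Net pay = $2,030.36 − $258.78 = $1,771.58

$1,771.58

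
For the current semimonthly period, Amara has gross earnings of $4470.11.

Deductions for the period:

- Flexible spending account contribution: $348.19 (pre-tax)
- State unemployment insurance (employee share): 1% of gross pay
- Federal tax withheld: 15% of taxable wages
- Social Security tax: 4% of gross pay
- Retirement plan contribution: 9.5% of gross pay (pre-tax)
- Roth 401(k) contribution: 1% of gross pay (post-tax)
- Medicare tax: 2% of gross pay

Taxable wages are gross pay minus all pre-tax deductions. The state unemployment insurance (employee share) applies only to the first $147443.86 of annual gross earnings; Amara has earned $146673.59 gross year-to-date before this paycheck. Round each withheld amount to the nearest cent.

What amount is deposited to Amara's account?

Retirement plan contribution: $4470.11 × 0.095 = $424.66
Flexible spending account contribution: $348.19
Pre-tax total = $424.66 + $348.19 = $772.85
Taxable wages = $4470.11 − $772.85 = $3697.26
Federal tax withheld: $3697.26 × 0.15 = $554.59
Social Security tax: $4470.11 × 0.04 = $178.80
State unemployment insurance (employee share): only $147443.86 − $146673.59 = $770.27 of this check is subject → $770.27 × 0.01 = $7.70
Medicare tax: $4470.11 × 0.02 = $89.40
Roth 401(k) contribution: $4470.11 × 0.01 = $44.70
Total deductions = $424.66 + $348.19 + $554.59 + $178.80 + $7.70 + $89.40 + $44.70 = $1648.04
Net pay = $4470.11 − $1648.04 = $2822.07

$2822.07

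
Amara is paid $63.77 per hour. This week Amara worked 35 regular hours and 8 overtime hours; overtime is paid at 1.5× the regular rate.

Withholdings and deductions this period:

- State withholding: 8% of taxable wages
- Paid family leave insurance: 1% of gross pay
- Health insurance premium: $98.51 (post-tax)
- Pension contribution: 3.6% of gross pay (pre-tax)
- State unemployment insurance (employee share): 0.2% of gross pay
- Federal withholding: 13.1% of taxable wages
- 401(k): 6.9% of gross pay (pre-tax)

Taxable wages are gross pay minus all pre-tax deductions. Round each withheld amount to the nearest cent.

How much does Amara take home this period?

Regular pay: 35 × $63.77 = $2,231.95
Overtime pay: 8 × $63.77 × 1.5 = $765.24
Gross pay = $2,231.95 + $765.24 = $2,997.19
401(k): $2,997.19 × 0.069 = $206.81
Pension contribution: $2,997.19 × 0.036 = $107.90
Pre-tax total = $206.81 + $107.90 = $314.71
Taxable wages = $2,997.19 − $314.71 = $2,682.48
State withholding: $2,682.48 × 0.08 = $214.60
Federal withholding: $2,682.48 × 0.131 = $351.40
Paid family leave insurance: $2,997.19 × 0.01 = $29.97
State unemployment insurance (employee share): $2,997.19 × 0.002 = $5.99
Health insurance premium: $98.51
Total deductions = $206.81 + $107.90 + $214.60 + $351.40 + $29.97 + $5.99 + $98.51 = $1,015.18
Net pay = $2,997.19 − $1,015.18 = $1,982.01

$1,982.01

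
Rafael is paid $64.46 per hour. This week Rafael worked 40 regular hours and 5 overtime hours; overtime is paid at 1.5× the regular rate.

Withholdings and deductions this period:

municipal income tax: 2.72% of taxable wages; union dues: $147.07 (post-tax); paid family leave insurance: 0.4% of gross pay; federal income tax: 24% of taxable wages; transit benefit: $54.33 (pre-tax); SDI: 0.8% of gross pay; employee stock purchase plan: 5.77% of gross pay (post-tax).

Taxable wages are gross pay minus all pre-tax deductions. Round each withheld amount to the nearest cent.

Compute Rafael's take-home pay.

Regular pay: 40 × $64.46 = $2578.40
Overtime pay: 5 × $64.46 × 1.5 = $483.45
Gross pay = $2578.40 + $483.45 = $3061.85
Transit benefit: $54.33
Taxable wages = $3061.85 − $54.33 = $3007.52
Municipal income tax: $3007.52 × 0.0272 = $81.80
Federal income tax: $3007.52 × 0.24 = $721.80
SDI: $3061.85 × 0.008 = $24.49
Paid family leave insurance: $3061.85 × 0.004 = $12.25
Union dues: $147.07
Employee stock purchase plan: $3061.85 × 0.0577 = $176.67
Total deductions = $54.33 + $81.80 + $721.80 + $24.49 + $12.25 + $147.07 + $176.67 = $1218.41
Net pay = $3061.85 − $1218.41 = $1843.44

$1843.44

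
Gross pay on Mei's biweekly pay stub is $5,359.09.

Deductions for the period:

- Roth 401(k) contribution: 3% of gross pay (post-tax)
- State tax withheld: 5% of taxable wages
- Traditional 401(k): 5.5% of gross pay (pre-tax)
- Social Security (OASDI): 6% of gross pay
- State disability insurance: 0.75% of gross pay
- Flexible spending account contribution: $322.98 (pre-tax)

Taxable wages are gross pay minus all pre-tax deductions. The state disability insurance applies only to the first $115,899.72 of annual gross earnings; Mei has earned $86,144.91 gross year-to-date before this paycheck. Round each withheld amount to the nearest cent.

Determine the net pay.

$3,981.78

Traditional 401(k): $5,359.09 × 0.055 = $294.75
Flexible spending account contribution: $322.98
Pre-tax total = $294.75 + $322.98 = $617.73
Taxable wages = $5,359.09 − $617.73 = $4,741.36
State tax withheld: $4,741.36 × 0.05 = $237.07
Social Security (OASDI): $5,359.09 × 0.06 = $321.55
State disability insurance: cap not yet reached, full $5,359.09 is subject → $5,359.09 × 0.0075 = $40.19
Roth 401(k) contribution: $5,359.09 × 0.03 = $160.77
Total deductions = $294.75 + $322.98 + $237.07 + $321.55 + $40.19 + $160.77 = $1,377.31
Net pay = $5,359.09 − $1,377.31 = $3,981.78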